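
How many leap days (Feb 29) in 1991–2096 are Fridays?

4

Leap years in 1991–2096: 27 of them.
Feb 29 weekday advances by 5 (mod 7) from one leap year to the next four years later (or differs when a century non-leap intervenes).
Leap-day weekdays: 1992:Sat 1996:Thu 2000:Tue 2004:Sun 2008:Fri✓ 2012:Wed 2016:Mon 2020:Sat 2024:Thu 2028:Tue 2032:Sun 2036:Fri✓ 2040:Wed 2044:Mon 2048:Sat 2052:Thu 2056:Tue 2060:Sun 2064:Fri✓ 2068:Wed 2072:Mon 2076:Sat 2080:Thu 2084:Tue 2088:Sun 2092:Fri✓ 2096:Wed
Friday: 2008, 2036, 2064, 2092 → 4.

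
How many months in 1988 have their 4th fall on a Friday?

Check the 4th of each month of 1988: Jan 4: Mon, Feb 4: Thu, Mar 4: Fri, Apr 4: Mon, May 4: Wed, Jun 4: Sat, Jul 4: Mon, Aug 4: Thu, Sep 4: Sun, Oct 4: Tue, Nov 4: Fri, Dec 4: Sun.
Friday occurs in March, November — 2 months.

2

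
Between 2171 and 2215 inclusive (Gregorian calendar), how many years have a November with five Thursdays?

November has 30 days; it has five Thursdays when Thursday falls among the first (month-length − 28) days — i.e. when November 1 is one of Thursday/Wednesday.
November 1 by year: 2171:Fri 2172:Sun 2173:Mon 2174:Tue 2175:Wed✓ 2176:Fri 2177:Sat 2178:Sun 2179:Mon 2180:Wed✓ 2181:Thu✓ 2182:Fri 2183:Sat 2184:Mon 2185:Tue …(15 more)… 2201:Sun 2202:Mon 2203:Tue 2204:Thu✓ 2205:Fri 2206:Sat 2207:Sun 2208:Tue 2209:Wed✓ 2210:Thu✓ 2211:Fri 2212:Sun 2213:Mon 2214:Tue 2215:Wed✓
Years with five Thursdays: 2175, 2180, 2181, 2186, 2187, 2192, 2197, 2198, 2204, 2209, 2210, 2215 → 12.

12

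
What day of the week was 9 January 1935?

January 1, 1935 is a Tuesday.
January 9 is day 9 of the year, i.e. 8 days after Jan 1.
8 mod 7 = 1, so advance 1 weekday from Tuesday: Wednesday.

Wednesday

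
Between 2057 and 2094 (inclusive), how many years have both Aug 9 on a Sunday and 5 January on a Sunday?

1

Check each year's weekday for Aug 9 and 5 January:
  2057: Thu/Fri  2058: Fri/Sat  2059: Sat/Sun  2060: Mon/Mon  2061: Tue/Wed  2062: Wed/Thu  2063: Thu/Fri  2064: Sat/Sat  2065: Sun/Mon  2066: Mon/Tue  2067: Tue/Wed  2068: Thu/Thu  2069: Fri/Sat  2070: Sat/Sun  …(10 more)…  2081: Sat/Sun  2082: Sun/Mon  2083: Mon/Tue  2084: Wed/Wed  2085: Thu/Fri  2086: Fri/Sat  2087: Sat/Sun  2088: Mon/Mon  2089: Tue/Wed  2090: Wed/Thu  2091: Thu/Fri  2092: Sat/Sat  2093: Sun/Mon  2094: Mon/Tue
Both conditions hold in: 2076 — 1.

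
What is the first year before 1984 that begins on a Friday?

Jan 1 advances by 2 weekdays after a leap year and by 1 after a common year.
1984: Jan 1 is Sunday (leap).
1983: Saturday
1982: Friday
1982 begins on a Friday

1982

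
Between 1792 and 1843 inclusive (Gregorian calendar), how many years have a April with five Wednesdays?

April has 30 days; it has five Wednesdays when Wednesday falls among the first (month-length − 28) days — i.e. when April 1 is one of Wednesday/Tuesday.
April 1 by year: 1792:Sun 1793:Mon 1794:Tue✓ 1795:Wed✓ 1796:Fri 1797:Sat 1798:Sun 1799:Mon 1800:Tue✓ 1801:Wed✓ 1802:Thu 1803:Fri 1804:Sun 1805:Mon 1806:Tue✓ …(22 more)… 1829:Wed✓ 1830:Thu 1831:Fri 1832:Sun 1833:Mon 1834:Tue✓ 1835:Wed✓ 1836:Fri 1837:Sat 1838:Sun 1839:Mon 1840:Wed✓ 1841:Thu 1842:Fri 1843:Sat
Years with five Wednesdays: 1794, 1795, 1800, 1801, 1806, 1807, 1812, 1817, 1818, 1823, 1828, 1829, 1834, 1835, 1840 → 15.

15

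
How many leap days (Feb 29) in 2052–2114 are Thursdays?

2

Leap years in 2052–2114: 15 of them.
Feb 29 weekday advances by 5 (mod 7) from one leap year to the next four years later (or differs when a century non-leap intervenes).
Leap-day weekdays: 2052:Thu✓ 2056:Tue 2060:Sun 2064:Fri 2068:Wed 2072:Mon 2076:Sat 2080:Thu✓ 2084:Tue 2088:Sun 2092:Fri 2096:Wed 2104:Fri 2108:Wed 2112:Mon
Thursday: 2052, 2080 → 2.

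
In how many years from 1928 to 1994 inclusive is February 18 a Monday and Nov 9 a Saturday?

Check each year's weekday for February 18 and Nov 9:
  1928: Sat/Fri  1929: Mon/Sat ✓  1930: Tue/Sun  1931: Wed/Mon  1932: Thu/Wed  1933: Sat/Thu  1934: Sun/Fri  1935: Mon/Sat ✓  1936: Tue/Mon  1937: Thu/Tue  1938: Fri/Wed  1939: Sat/Thu  1940: Sun/Sat  1941: Tue/Sun  …(39 more)…  1981: Wed/Mon  1982: Thu/Tue  1983: Fri/Wed  1984: Sat/Fri  1985: Mon/Sat ✓  1986: Tue/Sun  1987: Wed/Mon  1988: Thu/Wed  1989: Sat/Thu  1990: Sun/Fri  1991: Mon/Sat ✓  1992: Tue/Mon  1993: Thu/Tue  1994: Fri/Wed
Both conditions hold in: 1929, 1935, 1946, 1957, 1963, 1974, 1985, 1991 — 8.

8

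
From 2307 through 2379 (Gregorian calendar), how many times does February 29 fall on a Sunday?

3

Leap years in 2307–2379: 18 of them.
Feb 29 weekday advances by 5 (mod 7) from one leap year to the next four years later (or differs when a century non-leap intervenes).
Leap-day weekdays: 2308:Sat 2312:Thu 2316:Tue 2320:Sun✓ 2324:Fri 2328:Wed 2332:Mon 2336:Sat 2340:Thu 2344:Tue 2348:Sun✓ 2352:Fri 2356:Wed 2360:Mon 2364:Sat 2368:Thu 2372:Tue 2376:Sun✓
Sunday: 2320, 2348, 2376 → 3.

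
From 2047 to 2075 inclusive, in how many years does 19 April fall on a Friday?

5

Track 19 April's weekday year by year (advancing +1, or +2 across a Feb 29):
  2047: Fri ✓  2048: Sun (+2)  2049: Mon (+1)  2050: Tue (+1)  2051: Wed (+1)
  2052: Fri (+2) ✓  2053: Sat (+1)  2054: Sun (+1)  2055: Mon (+1)  2056: Wed (+2)
  2057: Thu (+1)  2058: Fri (+1) ✓  2059: Sat (+1)  2060: Mon (+2)  2061: Tue (+1)
  2062: Wed (+1)  2063: Thu (+1)  2064: Sat (+2)  2065: Sun (+1)  2066: Mon (+1)
  2067: Tue (+1)  2068: Thu (+2)  2069: Fri (+1) ✓  2070: Sat (+1)  2071: Sun (+1)
  2072: Tue (+2)  2073: Wed (+1)  2074: Thu (+1)  2075: Fri (+1) ✓
Friday years: 2047, 2052, 2058, 2069, 2075 — 5 in total.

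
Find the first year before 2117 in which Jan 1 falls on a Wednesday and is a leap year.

2116

Jan 1 advances by 2 weekdays after a leap year and by 1 after a common year.
2117: Jan 1 is Friday.
2116: Wednesday (leap)
2116 begins on a Wednesday and is a leap year.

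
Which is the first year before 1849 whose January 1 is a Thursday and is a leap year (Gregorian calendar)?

Jan 1 advances by 2 weekdays after a leap year and by 1 after a common year.
1849: Jan 1 is Monday.
1848: Saturday (leap)
1847: Friday
1846: Thursday
1845: Wednesday
1844: Monday (leap)
1843: Sunday
1842: Saturday
1841: Friday
1840: Wednesday (leap)
1839: Tuesday
1838: Monday
1837: Sunday
1836: Friday (leap)
1835: Thursday
1834: Wednesday
1833: Tuesday
1832: Sunday (leap)
1831: Saturday
1830: Friday
1829: Thursday
1828: Tuesday (leap)
1827: Monday
1826: Sunday
1825: Saturday
1824: Thursday (leap)
1824 begins on a Thursday and is a leap year.

1824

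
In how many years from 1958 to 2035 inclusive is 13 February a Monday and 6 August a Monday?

Check each year's weekday for 13 February and 6 August:
  1958: Thu/Wed  1959: Fri/Thu  1960: Sat/Sat  1961: Mon/Sun  1962: Tue/Mon  1963: Wed/Tue  1964: Thu/Thu  1965: Sat/Fri  1966: Sun/Sat  1967: Mon/Sun  1968: Tue/Tue  1969: Thu/Wed  1970: Fri/Thu  1971: Sat/Fri  …(50 more)…  2022: Sun/Sat  2023: Mon/Sun  2024: Tue/Tue  2025: Thu/Wed  2026: Fri/Thu  2027: Sat/Fri  2028: Sun/Sun  2029: Tue/Mon  2030: Wed/Tue  2031: Thu/Wed  2032: Fri/Fri  2033: Sun/Sat  2034: Mon/Sun  2035: Tue/Mon
Both conditions hold in: 1984, 2012 — 2.

2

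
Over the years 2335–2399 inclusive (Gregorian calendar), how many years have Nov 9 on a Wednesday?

9

Track Nov 9's weekday year by year (advancing +1, or +2 across a Feb 29):
  2335: Sat  2336: Mon (+2)  2337: Tue (+1)  2338: Wed (+1) ✓  2339: Thu (+1)
  2340: Sat (+2)  2341: Sun (+1)  2342: Mon (+1)  2343: Tue (+1)  2344: Thu (+2)
  2345: Fri (+1)  2346: Sat (+1)  2347: Sun (+1)  2348: Tue (+2)  … (37 more years) …
  2386: Sun (+1)  2387: Mon (+1)  2388: Wed (+2) ✓  2389: Thu (+1)  2390: Fri (+1)
  2391: Sat (+1)  2392: Mon (+2)  2393: Tue (+1)  2394: Wed (+1) ✓  2395: Thu (+1)
  2396: Sat (+2)  2397: Sun (+1)  2398: Mon (+1)  2399: Tue (+1)
Wednesday years: 2338, 2349, 2355, 2360, 2366, 2377, 2383, 2388, 2394 — 9 in total.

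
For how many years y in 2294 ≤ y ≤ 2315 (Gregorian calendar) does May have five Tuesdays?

9

May has 31 days; it has five Tuesdays when Tuesday falls among the first (month-length − 28) days — i.e. when May 1 is one of Tuesday/Monday/Sunday.
May 1 by year: 2294:Tue✓ 2295:Wed 2296:Fri 2297:Sat 2298:Sun✓ 2299:Mon✓ 2300:Tue✓ 2301:Wed 2302:Thu 2303:Fri 2304:Sun✓ 2305:Mon✓ 2306:Tue✓ 2307:Wed 2308:Fri 2309:Sat 2310:Sun✓ 2311:Mon✓ 2312:Wed 2313:Thu 2314:Fri 2315:Sat
Years with five Tuesdays: 2294, 2298, 2299, 2300, 2304, 2305, 2306, 2310, 2311 → 9.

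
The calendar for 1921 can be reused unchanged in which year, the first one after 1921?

1927

Two years share a calendar iff Jan 1 falls on the same weekday and both are leap or both are common. 1921: Jan 1 is Saturday, common year.
1922: Jan 1 Sunday, common
1923: Jan 1 Monday, common
1924: Jan 1 Tuesday, leap
1925: Jan 1 Thursday, common
1926: Jan 1 Friday, common
1927: Jan 1 Saturday, common
1927 matches on both conditions.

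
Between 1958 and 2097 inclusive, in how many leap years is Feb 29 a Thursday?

5

Leap years in 1958–2097: 35 of them.
Feb 29 weekday advances by 5 (mod 7) from one leap year to the next four years later (or differs when a century non-leap intervenes).
Leap-day weekdays: 1960:Mon 1964:Sat 1968:Thu✓ 1972:Tue 1976:Sun 1980:Fri 1984:Wed 1988:Mon 1992:Sat 1996:Thu✓ 2000:Tue 2004:Sun 2008:Fri …(9 more)… 2048:Sat 2052:Thu✓ 2056:Tue 2060:Sun 2064:Fri 2068:Wed 2072:Mon 2076:Sat 2080:Thu✓ 2084:Tue 2088:Sun 2092:Fri 2096:Wed
Thursday: 1968, 1996, 2024, 2052, 2080 → 5.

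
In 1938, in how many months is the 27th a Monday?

Check the 27th of each month of 1938: Jan 27: Thu, Feb 27: Sun, Mar 27: Sun, Apr 27: Wed, May 27: Fri, Jun 27: Mon, Jul 27: Wed, Aug 27: Sat, Sep 27: Tue, Oct 27: Thu, Nov 27: Sun, Dec 27: Tue.
Monday occurs in June — 1 month.

1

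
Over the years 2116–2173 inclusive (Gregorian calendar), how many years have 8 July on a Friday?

Track 8 July's weekday year by year (advancing +1, or +2 across a Feb 29):
  2116: Wed  2117: Thu (+1)  2118: Fri (+1) ✓  2119: Sat (+1)  2120: Mon (+2)
  2121: Tue (+1)  2122: Wed (+1)  2123: Thu (+1)  2124: Sat (+2)  2125: Sun (+1)
  2126: Mon (+1)  2127: Tue (+1)  2128: Thu (+2)  2129: Fri (+1) ✓  … (30 more years) …
  2160: Tue (+2)  2161: Wed (+1)  2162: Thu (+1)  2163: Fri (+1) ✓  2164: Sun (+2)
  2165: Mon (+1)  2166: Tue (+1)  2167: Wed (+1)  2168: Fri (+2) ✓  2169: Sat (+1)
  2170: Sun (+1)  2171: Mon (+1)  2172: Wed (+2)  2173: Thu (+1)
Friday years: 2118, 2129, 2135, 2140, 2146, 2157, 2163, 2168 — 8 in total.

8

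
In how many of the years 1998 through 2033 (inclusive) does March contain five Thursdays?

March has 31 days; it has five Thursdays when Thursday falls among the first (month-length − 28) days — i.e. when March 1 is one of Thursday/Wednesday/Tuesday.
March 1 by year: 1998:Sun 1999:Mon 2000:Wed✓ 2001:Thu✓ 2002:Fri 2003:Sat 2004:Mon 2005:Tue✓ 2006:Wed✓ 2007:Thu✓ 2008:Sat 2009:Sun 2010:Mon 2011:Tue✓ 2012:Thu✓ …(6 more)… 2019:Fri 2020:Sun 2021:Mon 2022:Tue✓ 2023:Wed✓ 2024:Fri 2025:Sat 2026:Sun 2027:Mon 2028:Wed✓ 2029:Thu✓ 2030:Fri 2031:Sat 2032:Mon 2033:Tue✓
Years with five Thursdays: 2000, 2001, 2005, 2006, 2007, 2011, 2012, 2016, 2017, 2018, 2022, 2023, 2028, 2029, 2033 → 15.

15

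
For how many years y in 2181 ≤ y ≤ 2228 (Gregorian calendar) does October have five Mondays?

21

October has 31 days; it has five Mondays when Monday falls among the first (month-length − 28) days — i.e. when October 1 is one of Monday/Sunday/Saturday.
October 1 by year: 2181:Mon✓ 2182:Tue 2183:Wed 2184:Fri 2185:Sat✓ 2186:Sun✓ 2187:Mon✓ 2188:Wed 2189:Thu 2190:Fri 2191:Sat✓ 2192:Mon✓ 2193:Tue 2194:Wed 2195:Thu …(18 more)… 2214:Sat✓ 2215:Sun✓ 2216:Tue 2217:Wed 2218:Thu 2219:Fri 2220:Sun✓ 2221:Mon✓ 2222:Tue 2223:Wed 2224:Fri 2225:Sat✓ 2226:Sun✓ 2227:Mon✓ 2228:Wed
Years with five Mondays: 2181, 2185, 2186, 2187, 2191, 2192, 2196, 2197, 2198, 2203, 2204, 2208, 2209, 2210, 2214, 2215, 2220, 2221, 2225, 2226, 2227 → 21.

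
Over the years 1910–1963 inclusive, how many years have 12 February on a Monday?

Track 12 February's weekday year by year (advancing +1, or +2 across a Feb 29):
  1910: Sat  1911: Sun (+1)  1912: Mon (+1) ✓  1913: Wed (+2)  1914: Thu (+1)
  1915: Fri (+1)  1916: Sat (+1)  1917: Mon (+2) ✓  1918: Tue (+1)  1919: Wed (+1)
  1920: Thu (+1)  1921: Sat (+2)  1922: Sun (+1)  1923: Mon (+1) ✓  … (26 more years) …
  1950: Sun (+1)  1951: Mon (+1) ✓  1952: Tue (+1)  1953: Thu (+2)  1954: Fri (+1)
  1955: Sat (+1)  1956: Sun (+1)  1957: Tue (+2)  1958: Wed (+1)  1959: Thu (+1)
  1960: Fri (+1)  1961: Sun (+2)  1962: Mon (+1) ✓  1963: Tue (+1)
Monday years: 1912, 1917, 1923, 1934, 1940, 1945, 1951, 1962 — 8 in total.

8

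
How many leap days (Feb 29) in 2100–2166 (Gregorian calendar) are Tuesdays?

2

Leap years in 2100–2166: 16 of them.
Feb 29 weekday advances by 5 (mod 7) from one leap year to the next four years later (or differs when a century non-leap intervenes).
Leap-day weekdays: 2104:Fri 2108:Wed 2112:Mon 2116:Sat 2120:Thu 2124:Tue✓ 2128:Sun 2132:Fri 2136:Wed 2140:Mon 2144:Sat 2148:Thu 2152:Tue✓ 2156:Sun 2160:Fri 2164:Wed
Tuesday: 2124, 2152 → 2.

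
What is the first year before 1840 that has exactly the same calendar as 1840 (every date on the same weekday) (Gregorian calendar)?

Two years share a calendar iff Jan 1 falls on the same weekday and both are leap or both are common. 1840: Jan 1 is Wednesday, leap year.
1839: Jan 1 Tuesday, common
1838: Jan 1 Monday, common
1837: Jan 1 Sunday, common
1836: Jan 1 Friday, leap
1835: Jan 1 Thursday, common
1834: Jan 1 Wednesday, common
1833: Jan 1 Tuesday, common
1832: Jan 1 Sunday, leap
1831: Jan 1 Saturday, common
1830: Jan 1 Friday, common
1829: Jan 1 Thursday, common
1828: Jan 1 Tuesday, leap
1827: Jan 1 Monday, common
1826: Jan 1 Sunday, common
1825: Jan 1 Saturday, common
1824: Jan 1 Thursday, leap
1823: Jan 1 Wednesday, common
1822: Jan 1 Tuesday, common
1821: Jan 1 Monday, common
1820: Jan 1 Saturday, leap
1819: Jan 1 Friday, common
1818: Jan 1 Thursday, common
1817: Jan 1 Wednesday, common
1816: Jan 1 Monday, leap
1815: Jan 1 Sunday, common
1814: Jan 1 Saturday, common
1813: Jan 1 Friday, common
1812: Jan 1 Wednesday, leap
1812 matches on both conditions.

1812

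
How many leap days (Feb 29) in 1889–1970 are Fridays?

2

Leap years in 1889–1970: 19 of them.
Feb 29 weekday advances by 5 (mod 7) from one leap year to the next four years later (or differs when a century non-leap intervenes).
Leap-day weekdays: 1892:Mon 1896:Sat 1904:Mon 1908:Sat 1912:Thu 1916:Tue 1920:Sun 1924:Fri✓ 1928:Wed 1932:Mon 1936:Sat 1940:Thu 1944:Tue 1948:Sun 1952:Fri✓ 1956:Wed 1960:Mon 1964:Sat 1968:Thu
Friday: 1924, 1952 → 2.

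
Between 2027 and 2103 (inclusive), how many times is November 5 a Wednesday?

11

Track November 5's weekday year by year (advancing +1, or +2 across a Feb 29):
  2027: Fri  2028: Sun (+2)  2029: Mon (+1)  2030: Tue (+1)  2031: Wed (+1) ✓
  2032: Fri (+2)  2033: Sat (+1)  2034: Sun (+1)  2035: Mon (+1)  2036: Wed (+2) ✓
  2037: Thu (+1)  2038: Fri (+1)  2039: Sat (+1)  2040: Mon (+2)  … (49 more years) …
  2090: Sun (+1)  2091: Mon (+1)  2092: Wed (+2) ✓  2093: Thu (+1)  2094: Fri (+1)
  2095: Sat (+1)  2096: Mon (+2)  2097: Tue (+1)  2098: Wed (+1) ✓  2099: Thu (+1)
  2100: Fri (+1)  2101: Sat (+1)  2102: Sun (+1)  2103: Mon (+1)
Wednesday years: 2031, 2036, 2042, 2053, 2059, 2064, 2070, 2081, 2087, 2092, 2098 — 11 in total.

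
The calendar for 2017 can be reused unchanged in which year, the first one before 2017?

2006

Two years share a calendar iff Jan 1 falls on the same weekday and both are leap or both are common. 2017: Jan 1 is Sunday, common year.
2016: Jan 1 Friday, leap
2015: Jan 1 Thursday, common
2014: Jan 1 Wednesday, common
2013: Jan 1 Tuesday, common
2012: Jan 1 Sunday, leap
2011: Jan 1 Saturday, common
2010: Jan 1 Friday, common
2009: Jan 1 Thursday, common
2008: Jan 1 Tuesday, leap
2007: Jan 1 Monday, common
2006: Jan 1 Sunday, common
2006 matches on both conditions.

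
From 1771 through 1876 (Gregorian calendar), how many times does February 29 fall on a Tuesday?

4

Leap years in 1771–1876: 26 of them.
Feb 29 weekday advances by 5 (mod 7) from one leap year to the next four years later (or differs when a century non-leap intervenes).
Leap-day weekdays: 1772:Sat 1776:Thu 1780:Tue✓ 1784:Sun 1788:Fri 1792:Wed 1796:Mon 1804:Wed 1808:Mon 1812:Sat 1816:Thu 1820:Tue✓ 1824:Sun 1828:Fri 1832:Wed 1836:Mon 1840:Sat 1844:Thu 1848:Tue✓ 1852:Sun 1856:Fri 1860:Wed 1864:Mon 1868:Sat 1872:Thu 1876:Tue✓
Tuesday: 1780, 1820, 1848, 1876 → 4.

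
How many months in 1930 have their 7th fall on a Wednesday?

Check the 7th of each month of 1930: Jan 7: Tue, Feb 7: Fri, Mar 7: Fri, Apr 7: Mon, May 7: Wed, Jun 7: Sat, Jul 7: Mon, Aug 7: Thu, Sep 7: Sun, Oct 7: Tue, Nov 7: Fri, Dec 7: Sun.
Wednesday occurs in May — 1 month.

1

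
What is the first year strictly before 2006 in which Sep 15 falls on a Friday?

2000

From one year to the next, a fixed date's weekday advances by 1, or by 2 when a Feb 29 lies between the two dates.
2006: September 15 is Friday.
2005: Thursday (−1)
2004: Wednesday (−1)
2003: Monday (−2)
2002: Sunday (−1)
2001: Saturday (−1)
2000: Friday (−1)
Sep 15 falls on a Friday in 2000.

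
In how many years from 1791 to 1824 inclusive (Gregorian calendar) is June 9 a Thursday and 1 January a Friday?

Check each year's weekday for June 9 and 1 January:
  1791: Thu/Sat  1792: Sat/Sun  1793: Sun/Tue  1794: Mon/Wed  1795: Tue/Thu  1796: Thu/Fri ✓  1797: Fri/Sun  1798: Sat/Mon  1799: Sun/Tue  1800: Mon/Wed  1801: Tue/Thu  1802: Wed/Fri  1803: Thu/Sat  1804: Sat/Sun  …(6 more)…  1811: Sun/Tue  1812: Tue/Wed  1813: Wed/Fri  1814: Thu/Sat  1815: Fri/Sun  1816: Sun/Mon  1817: Mon/Wed  1818: Tue/Thu  1819: Wed/Fri  1820: Fri/Sat  1821: Sat/Mon  1822: Sun/Tue  1823: Mon/Wed  1824: Wed/Thu
Both conditions hold in: 1796, 1808 — 2.

2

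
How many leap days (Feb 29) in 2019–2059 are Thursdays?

2

Leap years in 2019–2059: 10 of them.
Feb 29 weekday advances by 5 (mod 7) from one leap year to the next four years later (or differs when a century non-leap intervenes).
Leap-day weekdays: 2020:Sat 2024:Thu✓ 2028:Tue 2032:Sun 2036:Fri 2040:Wed 2044:Mon 2048:Sat 2052:Thu✓ 2056:Tue
Thursday: 2024, 2052 → 2.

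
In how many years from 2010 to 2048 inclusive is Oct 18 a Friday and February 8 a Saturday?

0

Check each year's weekday for Oct 18 and February 8:
  2010: Mon/Mon  2011: Tue/Tue  2012: Thu/Wed  2013: Fri/Fri  2014: Sat/Sat  2015: Sun/Sun  2016: Tue/Mon  2017: Wed/Wed  2018: Thu/Thu  2019: Fri/Fri  2020: Sun/Sat  2021: Mon/Mon  2022: Tue/Tue  2023: Wed/Wed  …(11 more)…  2035: Thu/Thu  2036: Sat/Fri  2037: Sun/Sun  2038: Mon/Mon  2039: Tue/Tue  2040: Thu/Wed  2041: Fri/Fri  2042: Sat/Sat  2043: Sun/Sun  2044: Tue/Mon  2045: Wed/Wed  2046: Thu/Thu  2047: Fri/Fri  2048: Sun/Sat
Both conditions hold in: no year — 0.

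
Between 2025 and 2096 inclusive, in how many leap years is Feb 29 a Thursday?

Leap years in 2025–2096: 18 of them.
Feb 29 weekday advances by 5 (mod 7) from one leap year to the next four years later (or differs when a century non-leap intervenes).
Leap-day weekdays: 2028:Tue 2032:Sun 2036:Fri 2040:Wed 2044:Mon 2048:Sat 2052:Thu✓ 2056:Tue 2060:Sun 2064:Fri 2068:Wed 2072:Mon 2076:Sat 2080:Thu✓ 2084:Tue 2088:Sun 2092:Fri 2096:Wed
Thursday: 2052, 2080 → 2.

2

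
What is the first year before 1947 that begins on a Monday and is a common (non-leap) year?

1945

Jan 1 advances by 2 weekdays after a leap year and by 1 after a common year.
1947: Jan 1 is Wednesday.
1946: Tuesday
1945: Monday
1945 begins on a Monday and is a common year.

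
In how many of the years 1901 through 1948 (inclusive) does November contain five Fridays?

November has 30 days; it has five Fridays when Friday falls among the first (month-length − 28) days — i.e. when November 1 is one of Friday/Thursday.
November 1 by year: 1901:Fri✓ 1902:Sat 1903:Sun 1904:Tue 1905:Wed 1906:Thu✓ 1907:Fri✓ 1908:Sun 1909:Mon 1910:Tue 1911:Wed 1912:Fri✓ 1913:Sat 1914:Sun 1915:Mon …(18 more)… 1934:Thu✓ 1935:Fri✓ 1936:Sun 1937:Mon 1938:Tue 1939:Wed 1940:Fri✓ 1941:Sat 1942:Sun 1943:Mon 1944:Wed 1945:Thu✓ 1946:Fri✓ 1947:Sat 1948:Mon
Years with five Fridays: 1901, 1906, 1907, 1912, 1917, 1918, 1923, 1928, 1929, 1934, 1935, 1940, 1945, 1946 → 14.

14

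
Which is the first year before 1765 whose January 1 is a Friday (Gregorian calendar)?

Jan 1 advances by 2 weekdays after a leap year and by 1 after a common year.
1765: Jan 1 is Tuesday.
1764: Sunday (leap)
1763: Saturday
1762: Friday
1762 begins on a Friday

1762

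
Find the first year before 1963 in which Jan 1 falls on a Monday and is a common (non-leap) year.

Jan 1 advances by 2 weekdays after a leap year and by 1 after a common year.
1963: Jan 1 is Tuesday.
1962: Monday
1962 begins on a Monday and is a common year.

1962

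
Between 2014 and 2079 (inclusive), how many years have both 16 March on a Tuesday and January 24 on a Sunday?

7

Check each year's weekday for 16 March and January 24:
  2014: Sun/Fri  2015: Mon/Sat  2016: Wed/Sun  2017: Thu/Tue  2018: Fri/Wed  2019: Sat/Thu  2020: Mon/Fri  2021: Tue/Sun ✓  2022: Wed/Mon  2023: Thu/Tue  2024: Sat/Wed  2025: Sun/Fri  2026: Mon/Sat  2027: Tue/Sun ✓  …(38 more)…  2066: Tue/Sun ✓  2067: Wed/Mon  2068: Fri/Tue  2069: Sat/Thu  2070: Sun/Fri  2071: Mon/Sat  2072: Wed/Sun  2073: Thu/Tue  2074: Fri/Wed  2075: Sat/Thu  2076: Mon/Fri  2077: Tue/Sun ✓  2078: Wed/Mon  2079: Thu/Tue
Both conditions hold in: 2021, 2027, 2038, 2049, 2055, 2066, 2077 — 7.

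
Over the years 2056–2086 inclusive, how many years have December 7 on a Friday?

Track December 7's weekday year by year (advancing +1, or +2 across a Feb 29):
  2056: Thu  2057: Fri (+1) ✓  2058: Sat (+1)  2059: Sun (+1)  2060: Tue (+2)
  2061: Wed (+1)  2062: Thu (+1)  2063: Fri (+1) ✓  2064: Sun (+2)  2065: Mon (+1)
  2066: Tue (+1)  2067: Wed (+1)  2068: Fri (+2) ✓  2069: Sat (+1)  … (3 more years) …
  2073: Thu (+1)  2074: Fri (+1) ✓  2075: Sat (+1)  2076: Mon (+2)  2077: Tue (+1)
  2078: Wed (+1)  2079: Thu (+1)  2080: Sat (+2)  2081: Sun (+1)  2082: Mon (+1)
  2083: Tue (+1)  2084: Thu (+2)  2085: Fri (+1) ✓  2086: Sat (+1)
Friday years: 2057, 2063, 2068, 2074, 2085 — 5 in total.

5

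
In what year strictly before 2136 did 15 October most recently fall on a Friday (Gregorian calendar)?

2134

From one year to the next, a fixed date's weekday advances by 1, or by 2 when a Feb 29 lies between the two dates.
2136: October 15 is Monday.
2135: Saturday (−2)
2134: Friday (−1)
15 October falls on a Friday in 2134.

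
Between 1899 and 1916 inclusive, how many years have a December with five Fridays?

8

December has 31 days; it has five Fridays when Friday falls among the first (month-length − 28) days — i.e. when December 1 is one of Friday/Thursday/Wednesday.
December 1 by year: 1899:Fri✓ 1900:Sat 1901:Sun 1902:Mon 1903:Tue 1904:Thu✓ 1905:Fri✓ 1906:Sat 1907:Sun 1908:Tue 1909:Wed✓ 1910:Thu✓ 1911:Fri✓ 1912:Sun 1913:Mon 1914:Tue 1915:Wed✓ 1916:Fri✓
Years with five Fridays: 1899, 1904, 1905, 1909, 1910, 1911, 1915, 1916 → 8.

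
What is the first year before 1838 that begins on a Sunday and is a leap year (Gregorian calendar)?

Jan 1 advances by 2 weekdays after a leap year and by 1 after a common year.
1838: Jan 1 is Monday.
1837: Sunday
1836: Friday (leap)
1835: Thursday
1834: Wednesday
1833: Tuesday
1832: Sunday (leap)
1832 begins on a Sunday and is a leap year.

1832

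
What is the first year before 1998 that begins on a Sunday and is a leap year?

1984

Jan 1 advances by 2 weekdays after a leap year and by 1 after a common year.
1998: Jan 1 is Thursday.
1997: Wednesday
1996: Monday (leap)
1995: Sunday
1994: Saturday
1993: Friday
1992: Wednesday (leap)
1991: Tuesday
1990: Monday
1989: Sunday
1988: Friday (leap)
1987: Thursday
1986: Wednesday
1985: Tuesday
1984: Sunday (leap)
1984 begins on a Sunday and is a leap year.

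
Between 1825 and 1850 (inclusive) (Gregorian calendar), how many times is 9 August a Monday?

3

Track 9 August's weekday year by year (advancing +1, or +2 across a Feb 29):
  1825: Tue  1826: Wed (+1)  1827: Thu (+1)  1828: Sat (+2)  1829: Sun (+1)
  1830: Mon (+1) ✓  1831: Tue (+1)  1832: Thu (+2)  1833: Fri (+1)  1834: Sat (+1)
  1835: Sun (+1)  1836: Tue (+2)  1837: Wed (+1)  1838: Thu (+1)  1839: Fri (+1)
  1840: Sun (+2)  1841: Mon (+1) ✓  1842: Tue (+1)  1843: Wed (+1)  1844: Fri (+2)
  1845: Sat (+1)  1846: Sun (+1)  1847: Mon (+1) ✓  1848: Wed (+2)  1849: Thu (+1)
  1850: Fri (+1)
Monday years: 1830, 1841, 1847 — 3 in total.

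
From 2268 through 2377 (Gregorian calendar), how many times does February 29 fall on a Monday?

Leap years in 2268–2377: 27 of them.
Feb 29 weekday advances by 5 (mod 7) from one leap year to the next four years later (or differs when a century non-leap intervenes).
Leap-day weekdays: 2268:Sat 2272:Thu 2276:Tue 2280:Sun 2284:Fri 2288:Wed 2292:Mon✓ 2296:Sat 2304:Mon✓ 2308:Sat 2312:Thu 2316:Tue 2320:Sun 2324:Fri 2328:Wed 2332:Mon✓ 2336:Sat 2340:Thu 2344:Tue 2348:Sun 2352:Fri 2356:Wed 2360:Mon✓ 2364:Sat 2368:Thu 2372:Tue 2376:Sun
Monday: 2292, 2304, 2332, 2360 → 4.

4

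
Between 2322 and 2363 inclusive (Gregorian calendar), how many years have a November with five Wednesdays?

12

November has 30 days; it has five Wednesdays when Wednesday falls among the first (month-length − 28) days — i.e. when November 1 is one of Wednesday/Tuesday.
November 1 by year: 2322:Wed✓ 2323:Thu 2324:Sat 2325:Sun 2326:Mon 2327:Tue✓ 2328:Thu 2329:Fri 2330:Sat 2331:Sun 2332:Tue✓ 2333:Wed✓ 2334:Thu 2335:Fri 2336:Sun …(12 more)… 2349:Tue✓ 2350:Wed✓ 2351:Thu 2352:Sat 2353:Sun 2354:Mon 2355:Tue✓ 2356:Thu 2357:Fri 2358:Sat 2359:Sun 2360:Tue✓ 2361:Wed✓ 2362:Thu 2363:Fri
Years with five Wednesdays: 2322, 2327, 2332, 2333, 2338, 2339, 2344, 2349, 2350, 2355, 2360, 2361 → 12.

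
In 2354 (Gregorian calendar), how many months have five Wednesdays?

A month of length L has five Wednesdays iff its first Wednesday is on day ≤ L−28 (so day 1–3 in a 31-day month, 1–2 in a 30-day month, day 1 in a leap February).
Checking each month of 2354: Jan starts Fri (31d); Feb starts Mon (28d); Mar starts Mon (31d) ✓; Apr starts Thu (30d); May starts Sat (31d); Jun starts Tue (30d) ✓; Jul starts Thu (31d); Aug starts Sun (31d); Sep starts Wed (30d) ✓; Oct starts Fri (31d); Nov starts Mon (30d); Dec starts Wed (31d) ✓.
Five-Wednesday months: March, June, September, December → 4.

4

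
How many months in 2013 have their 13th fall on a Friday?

2

Check the 13th of each month of 2013: Jan 13: Sun, Feb 13: Wed, Mar 13: Wed, Apr 13: Sat, May 13: Mon, Jun 13: Thu, Jul 13: Sat, Aug 13: Tue, Sep 13: Fri, Oct 13: Sun, Nov 13: Wed, Dec 13: Fri.
Friday occurs in September, December — 2 months.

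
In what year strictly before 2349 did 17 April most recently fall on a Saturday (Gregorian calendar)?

From one year to the next, a fixed date's weekday advances by 1, or by 2 when a Feb 29 lies between the two dates.
2349: April 17 is Sunday.
2348: Saturday (−1)
17 April falls on a Saturday in 2348.

2348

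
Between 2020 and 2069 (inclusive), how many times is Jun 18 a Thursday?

7

Track Jun 18's weekday year by year (advancing +1, or +2 across a Feb 29):
  2020: Thu ✓  2021: Fri (+1)  2022: Sat (+1)  2023: Sun (+1)  2024: Tue (+2)
  2025: Wed (+1)  2026: Thu (+1) ✓  2027: Fri (+1)  2028: Sun (+2)  2029: Mon (+1)
  2030: Tue (+1)  2031: Wed (+1)  2032: Fri (+2)  2033: Sat (+1)  … (22 more years) …
  2056: Sun (+2)  2057: Mon (+1)  2058: Tue (+1)  2059: Wed (+1)  2060: Fri (+2)
  2061: Sat (+1)  2062: Sun (+1)  2063: Mon (+1)  2064: Wed (+2)  2065: Thu (+1) ✓
  2066: Fri (+1)  2067: Sat (+1)  2068: Mon (+2)  2069: Tue (+1)
Thursday years: 2020, 2026, 2037, 2043, 2048, 2054, 2065 — 7 in total.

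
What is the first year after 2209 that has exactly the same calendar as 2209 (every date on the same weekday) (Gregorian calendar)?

2215

Two years share a calendar iff Jan 1 falls on the same weekday and both are leap or both are common. 2209: Jan 1 is Sunday, common year.
2210: Jan 1 Monday, common
2211: Jan 1 Tuesday, common
2212: Jan 1 Wednesday, leap
2213: Jan 1 Friday, common
2214: Jan 1 Saturday, common
2215: Jan 1 Sunday, common
2215 matches on both conditions.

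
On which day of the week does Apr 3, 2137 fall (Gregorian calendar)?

January 1, 2137 is a Tuesday.
April 3 is day 93 of the year, i.e. 92 days after Jan 1.
92 mod 7 = 1, so advance 1 weekday from Tuesday: Wednesday.

Wednesday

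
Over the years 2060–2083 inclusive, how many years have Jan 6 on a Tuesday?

4

Track Jan 6's weekday year by year (advancing +1, or +2 across a Feb 29):
  2060: Tue ✓  2061: Thu (+2)  2062: Fri (+1)  2063: Sat (+1)  2064: Sun (+1)
  2065: Tue (+2) ✓  2066: Wed (+1)  2067: Thu (+1)  2068: Fri (+1)  2069: Sun (+2)
  2070: Mon (+1)  2071: Tue (+1) ✓  2072: Wed (+1)  2073: Fri (+2)  2074: Sat (+1)
  2075: Sun (+1)  2076: Mon (+1)  2077: Wed (+2)  2078: Thu (+1)  2079: Fri (+1)
  2080: Sat (+1)  2081: Mon (+2)  2082: Tue (+1) ✓  2083: Wed (+1)
Tuesday years: 2060, 2065, 2071, 2082 — 4 in total.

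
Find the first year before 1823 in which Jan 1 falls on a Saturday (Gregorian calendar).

Jan 1 advances by 2 weekdays after a leap year and by 1 after a common year.
1823: Jan 1 is Wednesday.
1822: Tuesday
1821: Monday
1820: Saturday (leap)
1820 begins on a Saturday

1820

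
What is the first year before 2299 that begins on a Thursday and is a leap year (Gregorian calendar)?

2280

Jan 1 advances by 2 weekdays after a leap year and by 1 after a common year.
2299: Jan 1 is Sunday.
2298: Saturday
2297: Friday
2296: Wednesday (leap)
2295: Tuesday
2294: Monday
2293: Sunday
2292: Friday (leap)
2291: Thursday
2290: Wednesday
2289: Tuesday
2288: Sunday (leap)
2287: Saturday
2286: Friday
2285: Thursday
2284: Tuesday (leap)
2283: Monday
2282: Sunday
2281: Saturday
2280: Thursday (leap)
2280 begins on a Thursday and is a leap year.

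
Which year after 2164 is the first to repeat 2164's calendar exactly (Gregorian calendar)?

2192

Two years share a calendar iff Jan 1 falls on the same weekday and both are leap or both are common. 2164: Jan 1 is Sunday, leap year.
2165: Jan 1 Tuesday, common
2166: Jan 1 Wednesday, common
2167: Jan 1 Thursday, common
2168: Jan 1 Friday, leap
2169: Jan 1 Sunday, common
2170: Jan 1 Monday, common
2171: Jan 1 Tuesday, common
2172: Jan 1 Wednesday, leap
2173: Jan 1 Friday, common
2174: Jan 1 Saturday, common
2175: Jan 1 Sunday, common
2176: Jan 1 Monday, leap
2177: Jan 1 Wednesday, common
2178: Jan 1 Thursday, common
2179: Jan 1 Friday, common
2180: Jan 1 Saturday, leap
2181: Jan 1 Monday, common
2182: Jan 1 Tuesday, common
2183: Jan 1 Wednesday, common
2184: Jan 1 Thursday, leap
2185: Jan 1 Saturday, common
2186: Jan 1 Sunday, common
2187: Jan 1 Monday, common
2188: Jan 1 Tuesday, leap
2189: Jan 1 Thursday, common
2190: Jan 1 Friday, common
2191: Jan 1 Saturday, common
2192: Jan 1 Sunday, leap
2192 matches on both conditions.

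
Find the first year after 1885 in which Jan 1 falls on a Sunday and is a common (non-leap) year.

Jan 1 advances by 2 weekdays after a leap year and by 1 after a common year.
1885: Jan 1 is Thursday.
1886: Friday
1887: Saturday
1888: Sunday (leap)
1889: Tuesday
1890: Wednesday
1891: Thursday
1892: Friday (leap)
1893: Sunday
1893 begins on a Sunday and is a common year.

1893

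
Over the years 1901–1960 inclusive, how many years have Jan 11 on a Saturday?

Track Jan 11's weekday year by year (advancing +1, or +2 across a Feb 29):
  1901: Fri  1902: Sat (+1) ✓  1903: Sun (+1)  1904: Mon (+1)  1905: Wed (+2)
  1906: Thu (+1)  1907: Fri (+1)  1908: Sat (+1) ✓  1909: Mon (+2)  1910: Tue (+1)
  1911: Wed (+1)  1912: Thu (+1)  1913: Sat (+2) ✓  1914: Sun (+1)  … (32 more years) …
  1947: Sat (+1) ✓  1948: Sun (+1)  1949: Tue (+2)  1950: Wed (+1)  1951: Thu (+1)
  1952: Fri (+1)  1953: Sun (+2)  1954: Mon (+1)  1955: Tue (+1)  1956: Wed (+1)
  1957: Fri (+2)  1958: Sat (+1) ✓  1959: Sun (+1)  1960: Mon (+1)
Saturday years: 1902, 1908, 1913, 1919, 1930, 1936, 1941, 1947, 1958 — 9 in total.

9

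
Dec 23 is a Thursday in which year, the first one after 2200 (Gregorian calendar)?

2202

From one year to the next, a fixed date's weekday advances by 1, or by 2 when a Feb 29 lies between the two dates.
2200: December 23 is Tuesday.
2201: Wednesday (+1)
2202: Thursday (+1)
Dec 23 falls on a Thursday in 2202.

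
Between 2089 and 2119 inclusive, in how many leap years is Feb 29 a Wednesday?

2

Leap years in 2089–2119: 6 of them.
Feb 29 weekday advances by 5 (mod 7) from one leap year to the next four years later (or differs when a century non-leap intervenes).
Leap-day weekdays: 2092:Fri 2096:Wed✓ 2104:Fri 2108:Wed✓ 2112:Mon 2116:Sat
Wednesday: 2096, 2108 → 2.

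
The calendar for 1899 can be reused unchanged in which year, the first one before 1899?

1893

Two years share a calendar iff Jan 1 falls on the same weekday and both are leap or both are common. 1899: Jan 1 is Sunday, common year.
1898: Jan 1 Saturday, common
1897: Jan 1 Friday, common
1896: Jan 1 Wednesday, leap
1895: Jan 1 Tuesday, common
1894: Jan 1 Monday, common
1893: Jan 1 Sunday, common
1893 matches on both conditions.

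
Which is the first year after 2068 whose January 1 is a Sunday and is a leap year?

Jan 1 advances by 2 weekdays after a leap year and by 1 after a common year.
2068: Jan 1 is Sunday (leap).
2069: Tuesday
2070: Wednesday
2071: Thursday
2072: Friday (leap)
2073: Sunday
2074: Monday
2075: Tuesday
2076: Wednesday (leap)
2077: Friday
2078: Saturday
2079: Sunday
2080: Monday (leap)
2081: Wednesday
2082: Thursday
2083: Friday
2084: Saturday (leap)
2085: Monday
2086: Tuesday
2087: Wednesday
2088: Thursday (leap)
2089: Saturday
2090: Sunday
2091: Monday
2092: Tuesday (leap)
2093: Thursday
2094: Friday
2095: Saturday
2096: Sunday (leap)
2096 begins on a Sunday and is a leap year.

2096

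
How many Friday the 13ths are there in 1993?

Check the 13th of each month of 1993: Jan 13: Wed, Feb 13: Sat, Mar 13: Sat, Apr 13: Tue, May 13: Thu, Jun 13: Sun, Jul 13: Tue, Aug 13: Fri, Sep 13: Mon, Oct 13: Wed, Nov 13: Sat, Dec 13: Mon.
Friday occurs in August — 1 month.

1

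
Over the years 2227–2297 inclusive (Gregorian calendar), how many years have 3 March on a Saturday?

Track 3 March's weekday year by year (advancing +1, or +2 across a Feb 29):
  2227: Sat ✓  2228: Mon (+2)  2229: Tue (+1)  2230: Wed (+1)  2231: Thu (+1)
  2232: Sat (+2) ✓  2233: Sun (+1)  2234: Mon (+1)  2235: Tue (+1)  2236: Thu (+2)
  2237: Fri (+1)  2238: Sat (+1) ✓  2239: Sun (+1)  2240: Tue (+2)  … (43 more years) …
  2284: Mon (+2)  2285: Tue (+1)  2286: Wed (+1)  2287: Thu (+1)  2288: Sat (+2) ✓
  2289: Sun (+1)  2290: Mon (+1)  2291: Tue (+1)  2292: Thu (+2)  2293: Fri (+1)
  2294: Sat (+1) ✓  2295: Sun (+1)  2296: Tue (+2)  2297: Wed (+1)
Saturday years: 2227, 2232, 2238, 2249, 2255, 2260, 2266, 2277, 2283, 2288, 2294 — 11 in total.

11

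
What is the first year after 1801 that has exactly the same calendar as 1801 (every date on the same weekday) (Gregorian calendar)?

1807

Two years share a calendar iff Jan 1 falls on the same weekday and both are leap or both are common. 1801: Jan 1 is Thursday, common year.
1802: Jan 1 Friday, common
1803: Jan 1 Saturday, common
1804: Jan 1 Sunday, leap
1805: Jan 1 Tuesday, common
1806: Jan 1 Wednesday, common
1807: Jan 1 Thursday, common
1807 matches on both conditions.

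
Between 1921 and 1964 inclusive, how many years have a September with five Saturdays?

13

September has 30 days; it has five Saturdays when Saturday falls among the first (month-length − 28) days — i.e. when September 1 is one of Saturday/Friday.
September 1 by year: 1921:Thu 1922:Fri✓ 1923:Sat✓ 1924:Mon 1925:Tue 1926:Wed 1927:Thu 1928:Sat✓ 1929:Sun 1930:Mon 1931:Tue 1932:Thu 1933:Fri✓ 1934:Sat✓ 1935:Sun …(14 more)… 1950:Fri✓ 1951:Sat✓ 1952:Mon 1953:Tue 1954:Wed 1955:Thu 1956:Sat✓ 1957:Sun 1958:Mon 1959:Tue 1960:Thu 1961:Fri✓ 1962:Sat✓ 1963:Sun 1964:Tue
Years with five Saturdays: 1922, 1923, 1928, 1933, 1934, 1939, 1944, 1945, 1950, 1951, 1956, 1961, 1962 → 13.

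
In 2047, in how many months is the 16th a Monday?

Check the 16th of each month of 2047: Jan 16: Wed, Feb 16: Sat, Mar 16: Sat, Apr 16: Tue, May 16: Thu, Jun 16: Sun, Jul 16: Tue, Aug 16: Fri, Sep 16: Mon, Oct 16: Wed, Nov 16: Sat, Dec 16: Mon.
Monday occurs in September, December — 2 months.

2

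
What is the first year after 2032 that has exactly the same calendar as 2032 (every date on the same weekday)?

Two years share a calendar iff Jan 1 falls on the same weekday and both are leap or both are common. 2032: Jan 1 is Thursday, leap year.
2033: Jan 1 Saturday, common
2034: Jan 1 Sunday, common
2035: Jan 1 Monday, common
2036: Jan 1 Tuesday, leap
2037: Jan 1 Thursday, common
2038: Jan 1 Friday, common
2039: Jan 1 Saturday, common
2040: Jan 1 Sunday, leap
2041: Jan 1 Tuesday, common
2042: Jan 1 Wednesday, common
2043: Jan 1 Thursday, common
2044: Jan 1 Friday, leap
2045: Jan 1 Sunday, common
2046: Jan 1 Monday, common
2047: Jan 1 Tuesday, common
2048: Jan 1 Wednesday, leap
2049: Jan 1 Friday, common
2050: Jan 1 Saturday, common
2051: Jan 1 Sunday, common
2052: Jan 1 Monday, leap
2053: Jan 1 Wednesday, common
2054: Jan 1 Thursday, common
2055: Jan 1 Friday, common
2056: Jan 1 Saturday, leap
2057: Jan 1 Monday, common
2058: Jan 1 Tuesday, common
2059: Jan 1 Wednesday, common
2060: Jan 1 Thursday, leap
2060 matches on both conditions.

2060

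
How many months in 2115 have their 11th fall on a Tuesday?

Check the 11th of each month of 2115: Jan 11: Fri, Feb 11: Mon, Mar 11: Mon, Apr 11: Thu, May 11: Sat, Jun 11: Tue, Jul 11: Thu, Aug 11: Sun, Sep 11: Wed, Oct 11: Fri, Nov 11: Mon, Dec 11: Wed.
Tuesday occurs in June — 1 month.

1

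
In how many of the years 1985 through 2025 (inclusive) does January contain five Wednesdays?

19

January has 31 days; it has five Wednesdays when Wednesday falls among the first (month-length − 28) days — i.e. when January 1 is one of Wednesday/Tuesday/Monday.
January 1 by year: 1985:Tue✓ 1986:Wed✓ 1987:Thu 1988:Fri 1989:Sun 1990:Mon✓ 1991:Tue✓ 1992:Wed✓ 1993:Fri 1994:Sat 1995:Sun 1996:Mon✓ 1997:Wed✓ 1998:Thu 1999:Fri …(11 more)… 2011:Sat 2012:Sun 2013:Tue✓ 2014:Wed✓ 2015:Thu 2016:Fri 2017:Sun 2018:Mon✓ 2019:Tue✓ 2020:Wed✓ 2021:Fri 2022:Sat 2023:Sun 2024:Mon✓ 2025:Wed✓
Years with five Wednesdays: 1985, 1986, 1990, 1991, 1992, 1996, 1997, 2001, 2002, 2003, 2007, 2008, 2013, 2014, 2018, 2019, 2020, 2024, 2025 → 19.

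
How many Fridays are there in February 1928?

February 1928 has 29 days and begins on Wednesday.
The first Friday is February 3.
Fridays fall on 3, 10, 17, 24 — that's 4.

4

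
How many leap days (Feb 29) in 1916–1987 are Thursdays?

Leap years in 1916–1987: 18 of them.
Feb 29 weekday advances by 5 (mod 7) from one leap year to the next four years later (or differs when a century non-leap intervenes).
Leap-day weekdays: 1916:Tue 1920:Sun 1924:Fri 1928:Wed 1932:Mon 1936:Sat 1940:Thu✓ 1944:Tue 1948:Sun 1952:Fri 1956:Wed 1960:Mon 1964:Sat 1968:Thu✓ 1972:Tue 1976:Sun 1980:Fri 1984:Wed
Thursday: 1940, 1968 → 2.

2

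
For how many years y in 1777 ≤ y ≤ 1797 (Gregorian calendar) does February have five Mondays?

February has 28 days (29 in leap years); it has five Mondays when Monday falls among the first (month-length − 28) days — i.e. when February 1 is Monday in a leap year (never in a common year).
February 1 by year: 1777:Sat 1778:Sun 1779:Mon 1780:Tue 1781:Thu 1782:Fri 1783:Sat 1784:Sun 1785:Tue 1786:Wed 1787:Thu 1788:Fri 1789:Sun 1790:Mon 1791:Tue 1792:Wed 1793:Fri 1794:Sat 1795:Sun 1796:Mon✓ 1797:Wed
Years with five Mondays: 1796 → 1.

1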